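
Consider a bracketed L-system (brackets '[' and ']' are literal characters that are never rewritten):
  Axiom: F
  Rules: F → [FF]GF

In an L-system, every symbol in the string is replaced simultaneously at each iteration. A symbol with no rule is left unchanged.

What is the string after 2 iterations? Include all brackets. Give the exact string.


Answer: [[FF]GF[FF]GF]G[FF]GF

Derivation:
Step 0: F
Step 1: [FF]GF
Step 2: [[FF]GF[FF]GF]G[FF]GF


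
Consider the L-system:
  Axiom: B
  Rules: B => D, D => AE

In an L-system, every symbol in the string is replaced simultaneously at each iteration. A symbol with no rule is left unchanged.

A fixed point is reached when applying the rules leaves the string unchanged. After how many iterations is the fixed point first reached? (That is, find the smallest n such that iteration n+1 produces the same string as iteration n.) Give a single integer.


Step 0: B
Step 1: D
Step 2: AE
Step 3: AE  (unchanged — fixed point at step 2)

Answer: 2


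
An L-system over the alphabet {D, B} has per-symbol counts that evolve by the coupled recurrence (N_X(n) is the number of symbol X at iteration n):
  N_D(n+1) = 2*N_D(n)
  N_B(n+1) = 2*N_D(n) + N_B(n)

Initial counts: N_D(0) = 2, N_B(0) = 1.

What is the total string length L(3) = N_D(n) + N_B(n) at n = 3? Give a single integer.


Answer: 45

Derivation:
Step 0: N_D=2, N_B=1, L=3
Step 1: N_D=4, N_B=5, L=9
Step 2: N_D=8, N_B=13, L=21
Step 3: N_D=16, N_B=29, L=45


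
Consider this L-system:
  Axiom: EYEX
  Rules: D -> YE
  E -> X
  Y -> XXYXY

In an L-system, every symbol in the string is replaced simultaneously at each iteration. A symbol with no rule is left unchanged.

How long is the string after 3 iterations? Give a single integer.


Step 0: length = 4
Step 1: length = 8
Step 2: length = 16
Step 3: length = 32

Answer: 32


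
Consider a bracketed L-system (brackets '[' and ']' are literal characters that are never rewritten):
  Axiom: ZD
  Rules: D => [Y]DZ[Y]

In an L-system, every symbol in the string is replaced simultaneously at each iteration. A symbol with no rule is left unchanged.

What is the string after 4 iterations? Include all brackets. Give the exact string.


Answer: Z[Y][Y][Y][Y]DZ[Y]Z[Y]Z[Y]Z[Y]

Derivation:
Step 0: ZD
Step 1: Z[Y]DZ[Y]
Step 2: Z[Y][Y]DZ[Y]Z[Y]
Step 3: Z[Y][Y][Y]DZ[Y]Z[Y]Z[Y]
Step 4: Z[Y][Y][Y][Y]DZ[Y]Z[Y]Z[Y]Z[Y]


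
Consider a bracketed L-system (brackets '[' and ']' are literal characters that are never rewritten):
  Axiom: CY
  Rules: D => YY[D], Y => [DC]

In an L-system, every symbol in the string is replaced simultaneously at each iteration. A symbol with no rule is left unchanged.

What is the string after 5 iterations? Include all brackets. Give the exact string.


Answer: C[[[DC][DC][YY[D]]C][[DC][DC][YY[D]]C][[YY[D]C][YY[D]C][[DC][DC][YY[D]]]]C]

Derivation:
Step 0: CY
Step 1: C[DC]
Step 2: C[YY[D]C]
Step 3: C[[DC][DC][YY[D]]C]
Step 4: C[[YY[D]C][YY[D]C][[DC][DC][YY[D]]]C]
Step 5: C[[[DC][DC][YY[D]]C][[DC][DC][YY[D]]C][[YY[D]C][YY[D]C][[DC][DC][YY[D]]]]C]


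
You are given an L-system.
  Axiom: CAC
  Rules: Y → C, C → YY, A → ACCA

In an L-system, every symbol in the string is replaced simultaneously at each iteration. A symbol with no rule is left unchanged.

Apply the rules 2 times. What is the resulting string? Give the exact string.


Step 0: CAC
Step 1: YYACCAYY
Step 2: CCACCAYYYYACCACC

Answer: CCACCAYYYYACCACC


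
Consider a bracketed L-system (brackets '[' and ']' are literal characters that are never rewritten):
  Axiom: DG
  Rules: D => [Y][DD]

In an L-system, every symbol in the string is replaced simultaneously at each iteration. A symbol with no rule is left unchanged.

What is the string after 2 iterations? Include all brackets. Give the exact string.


Step 0: DG
Step 1: [Y][DD]G
Step 2: [Y][[Y][DD][Y][DD]]G

Answer: [Y][[Y][DD][Y][DD]]G


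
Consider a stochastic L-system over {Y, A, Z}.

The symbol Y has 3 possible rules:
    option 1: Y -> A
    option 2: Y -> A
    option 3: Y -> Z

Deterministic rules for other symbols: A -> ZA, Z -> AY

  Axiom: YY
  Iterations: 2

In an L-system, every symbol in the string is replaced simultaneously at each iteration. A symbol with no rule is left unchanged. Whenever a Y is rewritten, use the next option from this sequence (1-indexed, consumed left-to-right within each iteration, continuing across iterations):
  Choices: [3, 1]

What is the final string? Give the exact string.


Step 0: YY
Step 1: ZA  (used choices [3, 1])
Step 2: AYZA  (used choices [])

Answer: AYZA


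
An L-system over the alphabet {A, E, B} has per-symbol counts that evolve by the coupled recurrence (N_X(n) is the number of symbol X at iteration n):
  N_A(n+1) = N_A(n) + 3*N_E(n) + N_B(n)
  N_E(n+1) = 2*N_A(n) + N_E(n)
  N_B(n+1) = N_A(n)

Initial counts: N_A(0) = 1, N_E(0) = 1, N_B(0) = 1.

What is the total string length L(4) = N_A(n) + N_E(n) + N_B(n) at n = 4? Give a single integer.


Answer: 423

Derivation:
Step 0: N_A=1, N_E=1, N_B=1, L=3
Step 1: N_A=5, N_E=3, N_B=1, L=9
Step 2: N_A=15, N_E=13, N_B=5, L=33
Step 3: N_A=59, N_E=43, N_B=15, L=117
Step 4: N_A=203, N_E=161, N_B=59, L=423


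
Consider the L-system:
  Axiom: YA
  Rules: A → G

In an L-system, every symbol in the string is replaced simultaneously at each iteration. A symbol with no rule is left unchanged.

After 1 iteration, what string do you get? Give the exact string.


Answer: YG

Derivation:
Step 0: YA
Step 1: YG


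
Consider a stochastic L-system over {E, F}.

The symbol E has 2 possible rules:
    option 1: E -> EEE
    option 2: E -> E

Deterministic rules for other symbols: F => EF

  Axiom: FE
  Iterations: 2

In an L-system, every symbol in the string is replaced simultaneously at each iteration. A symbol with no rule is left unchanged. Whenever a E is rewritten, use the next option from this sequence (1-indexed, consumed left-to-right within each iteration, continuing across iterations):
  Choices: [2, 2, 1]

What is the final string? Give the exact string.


Answer: EEFEEE

Derivation:
Step 0: FE
Step 1: EFE  (used choices [2])
Step 2: EEFEEE  (used choices [2, 1])


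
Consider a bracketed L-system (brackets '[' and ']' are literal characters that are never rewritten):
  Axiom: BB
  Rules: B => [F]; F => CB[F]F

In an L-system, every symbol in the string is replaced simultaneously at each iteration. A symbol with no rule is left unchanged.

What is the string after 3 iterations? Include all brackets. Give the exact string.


Answer: [C[F][CB[F]F]CB[F]F][C[F][CB[F]F]CB[F]F]

Derivation:
Step 0: BB
Step 1: [F][F]
Step 2: [CB[F]F][CB[F]F]
Step 3: [C[F][CB[F]F]CB[F]F][C[F][CB[F]F]CB[F]F]


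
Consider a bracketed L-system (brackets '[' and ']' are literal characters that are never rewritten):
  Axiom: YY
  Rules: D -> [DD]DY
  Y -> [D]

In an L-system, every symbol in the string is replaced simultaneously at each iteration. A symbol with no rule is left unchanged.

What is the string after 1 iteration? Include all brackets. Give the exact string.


Step 0: YY
Step 1: [D][D]

Answer: [D][D]


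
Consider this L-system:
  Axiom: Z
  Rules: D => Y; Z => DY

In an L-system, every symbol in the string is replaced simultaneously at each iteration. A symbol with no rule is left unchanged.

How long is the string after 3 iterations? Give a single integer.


Answer: 2

Derivation:
Step 0: length = 1
Step 1: length = 2
Step 2: length = 2
Step 3: length = 2


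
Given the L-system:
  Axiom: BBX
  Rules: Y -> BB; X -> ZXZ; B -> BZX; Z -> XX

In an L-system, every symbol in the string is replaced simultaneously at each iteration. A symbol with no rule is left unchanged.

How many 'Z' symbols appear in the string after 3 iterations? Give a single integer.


Step 0: BBX  (0 'Z')
Step 1: BZXBZXZXZ  (4 'Z')
Step 2: BZXXXZXZBZXXXZXZXXZXZXX  (8 'Z')
Step 3: BZXXXZXZZXZZXZXXZXZXXBZXXXZXZZXZZXZXXZXZXXZXZZXZXXZXZXXZXZZXZ  (28 'Z')

Answer: 28


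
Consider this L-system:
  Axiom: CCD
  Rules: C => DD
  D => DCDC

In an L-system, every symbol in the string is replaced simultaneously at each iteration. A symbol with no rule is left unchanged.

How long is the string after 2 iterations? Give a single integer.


Step 0: length = 3
Step 1: length = 8
Step 2: length = 28

Answer: 28


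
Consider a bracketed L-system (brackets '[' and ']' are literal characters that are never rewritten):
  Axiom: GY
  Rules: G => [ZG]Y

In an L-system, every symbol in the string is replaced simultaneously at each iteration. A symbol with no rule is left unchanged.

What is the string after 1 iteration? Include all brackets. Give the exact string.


Step 0: GY
Step 1: [ZG]YY

Answer: [ZG]YY


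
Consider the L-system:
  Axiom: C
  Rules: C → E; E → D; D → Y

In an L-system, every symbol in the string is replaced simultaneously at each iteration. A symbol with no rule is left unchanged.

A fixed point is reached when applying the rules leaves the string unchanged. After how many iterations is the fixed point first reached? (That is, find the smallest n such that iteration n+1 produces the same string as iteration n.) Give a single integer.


Answer: 3

Derivation:
Step 0: C
Step 1: E
Step 2: D
Step 3: Y
Step 4: Y  (unchanged — fixed point at step 3)


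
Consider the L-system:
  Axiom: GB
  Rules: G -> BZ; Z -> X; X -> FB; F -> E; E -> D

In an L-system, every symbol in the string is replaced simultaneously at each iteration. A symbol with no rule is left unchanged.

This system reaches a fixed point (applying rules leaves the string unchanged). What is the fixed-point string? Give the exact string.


Answer: BDBB

Derivation:
Step 0: GB
Step 1: BZB
Step 2: BXB
Step 3: BFBB
Step 4: BEBB
Step 5: BDBB
Step 6: BDBB  (unchanged — fixed point at step 5)


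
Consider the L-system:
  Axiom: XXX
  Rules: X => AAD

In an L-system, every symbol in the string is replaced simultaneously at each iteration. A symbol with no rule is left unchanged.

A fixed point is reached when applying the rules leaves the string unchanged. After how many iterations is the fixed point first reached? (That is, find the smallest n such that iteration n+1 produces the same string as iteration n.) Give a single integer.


Answer: 1

Derivation:
Step 0: XXX
Step 1: AADAADAAD
Step 2: AADAADAAD  (unchanged — fixed point at step 1)


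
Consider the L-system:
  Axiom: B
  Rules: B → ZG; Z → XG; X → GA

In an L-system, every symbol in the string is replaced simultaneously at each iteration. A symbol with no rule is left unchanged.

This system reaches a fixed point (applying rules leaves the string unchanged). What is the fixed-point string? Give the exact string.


Answer: GAGG

Derivation:
Step 0: B
Step 1: ZG
Step 2: XGG
Step 3: GAGG
Step 4: GAGG  (unchanged — fixed point at step 3)


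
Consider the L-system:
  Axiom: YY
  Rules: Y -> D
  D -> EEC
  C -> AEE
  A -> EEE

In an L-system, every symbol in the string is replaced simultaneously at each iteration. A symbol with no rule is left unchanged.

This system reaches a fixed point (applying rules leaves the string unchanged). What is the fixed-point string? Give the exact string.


Answer: EEEEEEEEEEEEEE

Derivation:
Step 0: YY
Step 1: DD
Step 2: EECEEC
Step 3: EEAEEEEAEE
Step 4: EEEEEEEEEEEEEE
Step 5: EEEEEEEEEEEEEE  (unchanged — fixed point at step 4)


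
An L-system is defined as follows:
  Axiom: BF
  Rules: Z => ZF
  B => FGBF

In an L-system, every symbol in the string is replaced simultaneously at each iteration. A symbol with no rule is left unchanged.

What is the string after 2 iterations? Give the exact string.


Step 0: BF
Step 1: FGBFF
Step 2: FGFGBFFF

Answer: FGFGBFFF


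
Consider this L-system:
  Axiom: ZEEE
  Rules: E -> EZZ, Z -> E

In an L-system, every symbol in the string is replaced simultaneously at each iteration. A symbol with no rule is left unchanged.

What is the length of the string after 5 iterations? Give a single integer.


Step 0: length = 4
Step 1: length = 10
Step 2: length = 18
Step 3: length = 38
Step 4: length = 74
Step 5: length = 150

Answer: 150


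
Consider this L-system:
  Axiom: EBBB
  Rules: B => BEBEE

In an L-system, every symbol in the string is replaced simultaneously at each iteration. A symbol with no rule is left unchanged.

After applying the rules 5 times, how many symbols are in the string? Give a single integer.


Step 0: length = 4
Step 1: length = 16
Step 2: length = 40
Step 3: length = 88
Step 4: length = 184
Step 5: length = 376

Answer: 376


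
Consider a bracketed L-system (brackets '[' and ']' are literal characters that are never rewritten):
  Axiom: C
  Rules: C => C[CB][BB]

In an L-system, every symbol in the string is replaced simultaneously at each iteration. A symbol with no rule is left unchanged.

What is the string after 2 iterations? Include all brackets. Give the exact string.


Step 0: C
Step 1: C[CB][BB]
Step 2: C[CB][BB][C[CB][BB]B][BB]

Answer: C[CB][BB][C[CB][BB]B][BB]


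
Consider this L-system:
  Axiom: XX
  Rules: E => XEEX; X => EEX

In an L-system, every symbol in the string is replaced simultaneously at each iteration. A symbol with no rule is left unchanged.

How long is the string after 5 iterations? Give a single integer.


Step 0: length = 2
Step 1: length = 6
Step 2: length = 22
Step 3: length = 78
Step 4: length = 278
Step 5: length = 990

Answer: 990


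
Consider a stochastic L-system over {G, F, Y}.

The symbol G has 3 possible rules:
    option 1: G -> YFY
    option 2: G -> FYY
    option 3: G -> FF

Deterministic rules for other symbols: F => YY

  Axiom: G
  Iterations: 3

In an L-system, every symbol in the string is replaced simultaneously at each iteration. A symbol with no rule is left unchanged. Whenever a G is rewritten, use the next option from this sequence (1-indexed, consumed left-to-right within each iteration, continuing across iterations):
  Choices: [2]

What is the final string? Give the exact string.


Step 0: G
Step 1: FYY  (used choices [2])
Step 2: YYYY  (used choices [])
Step 3: YYYY  (used choices [])

Answer: YYYY


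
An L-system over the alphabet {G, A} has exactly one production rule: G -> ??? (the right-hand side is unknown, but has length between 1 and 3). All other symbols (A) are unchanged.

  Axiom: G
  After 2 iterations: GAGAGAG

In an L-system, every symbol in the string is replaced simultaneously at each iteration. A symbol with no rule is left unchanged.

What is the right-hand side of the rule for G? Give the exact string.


Trying G -> GAG:
  Step 0: G
  Step 1: GAG
  Step 2: GAGAGAG
Matches the given result.

Answer: GAG


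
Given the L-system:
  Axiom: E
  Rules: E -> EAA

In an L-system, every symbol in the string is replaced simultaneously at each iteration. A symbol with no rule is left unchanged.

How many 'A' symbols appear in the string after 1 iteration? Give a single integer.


Answer: 2

Derivation:
Step 0: E  (0 'A')
Step 1: EAA  (2 'A')


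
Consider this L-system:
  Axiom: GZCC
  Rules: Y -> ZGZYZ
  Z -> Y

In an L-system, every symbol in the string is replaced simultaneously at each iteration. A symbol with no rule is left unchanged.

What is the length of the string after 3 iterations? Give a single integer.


Answer: 12

Derivation:
Step 0: length = 4
Step 1: length = 4
Step 2: length = 8
Step 3: length = 12


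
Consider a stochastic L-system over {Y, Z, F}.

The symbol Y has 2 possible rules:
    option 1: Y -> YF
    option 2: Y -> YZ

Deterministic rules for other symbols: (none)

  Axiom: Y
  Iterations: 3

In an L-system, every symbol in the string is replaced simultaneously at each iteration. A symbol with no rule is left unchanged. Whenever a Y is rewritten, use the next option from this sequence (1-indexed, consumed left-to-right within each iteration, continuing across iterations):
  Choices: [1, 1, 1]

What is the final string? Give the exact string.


Step 0: Y
Step 1: YF  (used choices [1])
Step 2: YFF  (used choices [1])
Step 3: YFFF  (used choices [1])

Answer: YFFF


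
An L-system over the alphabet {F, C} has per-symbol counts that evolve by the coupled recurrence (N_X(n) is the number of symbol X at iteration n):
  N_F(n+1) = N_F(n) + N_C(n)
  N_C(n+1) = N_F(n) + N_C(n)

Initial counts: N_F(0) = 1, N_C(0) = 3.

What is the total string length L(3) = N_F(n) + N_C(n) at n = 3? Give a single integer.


Step 0: N_F=1, N_C=3, L=4
Step 1: N_F=4, N_C=4, L=8
Step 2: N_F=8, N_C=8, L=16
Step 3: N_F=16, N_C=16, L=32

Answer: 32


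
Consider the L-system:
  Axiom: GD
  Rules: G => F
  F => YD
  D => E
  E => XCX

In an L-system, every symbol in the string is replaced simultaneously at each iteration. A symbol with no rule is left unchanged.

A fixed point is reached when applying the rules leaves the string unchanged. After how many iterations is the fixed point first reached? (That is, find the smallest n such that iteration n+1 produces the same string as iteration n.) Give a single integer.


Step 0: GD
Step 1: FE
Step 2: YDXCX
Step 3: YEXCX
Step 4: YXCXXCX
Step 5: YXCXXCX  (unchanged — fixed point at step 4)

Answer: 4


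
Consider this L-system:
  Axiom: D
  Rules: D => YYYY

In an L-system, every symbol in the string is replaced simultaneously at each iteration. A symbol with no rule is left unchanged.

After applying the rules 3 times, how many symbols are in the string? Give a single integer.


Step 0: length = 1
Step 1: length = 4
Step 2: length = 4
Step 3: length = 4

Answer: 4


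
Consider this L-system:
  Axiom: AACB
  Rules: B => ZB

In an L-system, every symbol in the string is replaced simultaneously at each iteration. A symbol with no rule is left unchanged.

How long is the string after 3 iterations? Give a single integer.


Answer: 7

Derivation:
Step 0: length = 4
Step 1: length = 5
Step 2: length = 6
Step 3: length = 7


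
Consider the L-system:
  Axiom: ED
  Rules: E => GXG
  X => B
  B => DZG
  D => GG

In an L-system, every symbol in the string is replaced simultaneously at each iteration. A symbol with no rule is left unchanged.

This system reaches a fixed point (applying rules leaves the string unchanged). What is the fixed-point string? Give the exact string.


Step 0: ED
Step 1: GXGGG
Step 2: GBGGG
Step 3: GDZGGGG
Step 4: GGGZGGGG
Step 5: GGGZGGGG  (unchanged — fixed point at step 4)

Answer: GGGZGGGG


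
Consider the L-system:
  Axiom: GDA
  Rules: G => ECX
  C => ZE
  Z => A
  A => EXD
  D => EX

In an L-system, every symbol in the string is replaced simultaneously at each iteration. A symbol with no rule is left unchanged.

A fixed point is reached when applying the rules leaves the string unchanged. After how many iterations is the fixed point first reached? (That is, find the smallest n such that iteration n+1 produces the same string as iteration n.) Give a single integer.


Step 0: GDA
Step 1: ECXEXEXD
Step 2: EZEXEXEXEX
Step 3: EAEXEXEXEX
Step 4: EEXDEXEXEXEX
Step 5: EEXEXEXEXEXEX
Step 6: EEXEXEXEXEXEX  (unchanged — fixed point at step 5)

Answer: 5


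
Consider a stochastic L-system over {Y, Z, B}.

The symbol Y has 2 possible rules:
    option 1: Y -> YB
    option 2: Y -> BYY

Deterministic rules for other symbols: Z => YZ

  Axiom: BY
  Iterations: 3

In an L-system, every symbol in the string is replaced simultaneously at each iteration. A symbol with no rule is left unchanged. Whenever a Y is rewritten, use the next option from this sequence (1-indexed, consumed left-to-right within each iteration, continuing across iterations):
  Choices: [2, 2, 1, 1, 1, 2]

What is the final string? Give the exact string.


Step 0: BY
Step 1: BBYY  (used choices [2])
Step 2: BBBYYYB  (used choices [2, 1])
Step 3: BBBYBYBBYYB  (used choices [1, 1, 2])

Answer: BBBYBYBBYYB


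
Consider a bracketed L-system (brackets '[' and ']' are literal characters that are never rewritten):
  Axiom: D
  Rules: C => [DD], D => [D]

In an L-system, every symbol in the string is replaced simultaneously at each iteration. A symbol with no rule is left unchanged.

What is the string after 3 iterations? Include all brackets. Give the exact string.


Step 0: D
Step 1: [D]
Step 2: [[D]]
Step 3: [[[D]]]

Answer: [[[D]]]


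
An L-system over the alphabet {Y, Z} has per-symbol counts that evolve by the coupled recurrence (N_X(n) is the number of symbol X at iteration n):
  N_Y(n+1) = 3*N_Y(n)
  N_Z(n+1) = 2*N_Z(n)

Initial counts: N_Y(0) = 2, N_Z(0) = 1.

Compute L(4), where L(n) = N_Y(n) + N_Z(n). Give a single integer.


Answer: 178

Derivation:
Step 0: N_Y=2, N_Z=1, L=3
Step 1: N_Y=6, N_Z=2, L=8
Step 2: N_Y=18, N_Z=4, L=22
Step 3: N_Y=54, N_Z=8, L=62
Step 4: N_Y=162, N_Z=16, L=178


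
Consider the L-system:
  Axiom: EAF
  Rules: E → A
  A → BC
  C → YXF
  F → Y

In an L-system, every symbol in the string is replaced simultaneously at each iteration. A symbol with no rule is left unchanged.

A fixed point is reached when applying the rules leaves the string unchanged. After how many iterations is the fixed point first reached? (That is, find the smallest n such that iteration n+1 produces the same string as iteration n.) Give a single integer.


Step 0: EAF
Step 1: ABCY
Step 2: BCBYXFY
Step 3: BYXFBYXYY
Step 4: BYXYBYXYY
Step 5: BYXYBYXYY  (unchanged — fixed point at step 4)

Answer: 4


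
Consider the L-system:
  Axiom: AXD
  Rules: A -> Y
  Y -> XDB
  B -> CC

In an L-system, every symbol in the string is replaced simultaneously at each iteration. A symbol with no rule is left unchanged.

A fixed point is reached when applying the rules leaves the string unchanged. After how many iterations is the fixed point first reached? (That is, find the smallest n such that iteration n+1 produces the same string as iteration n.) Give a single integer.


Step 0: AXD
Step 1: YXD
Step 2: XDBXD
Step 3: XDCCXD
Step 4: XDCCXD  (unchanged — fixed point at step 3)

Answer: 3


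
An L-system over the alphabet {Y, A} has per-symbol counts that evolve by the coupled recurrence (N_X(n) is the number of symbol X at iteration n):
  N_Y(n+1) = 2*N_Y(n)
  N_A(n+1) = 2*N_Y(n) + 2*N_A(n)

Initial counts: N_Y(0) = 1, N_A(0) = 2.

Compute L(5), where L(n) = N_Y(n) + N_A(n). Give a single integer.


Step 0: N_Y=1, N_A=2, L=3
Step 1: N_Y=2, N_A=6, L=8
Step 2: N_Y=4, N_A=16, L=20
Step 3: N_Y=8, N_A=40, L=48
Step 4: N_Y=16, N_A=96, L=112
Step 5: N_Y=32, N_A=224, L=256

Answer: 256


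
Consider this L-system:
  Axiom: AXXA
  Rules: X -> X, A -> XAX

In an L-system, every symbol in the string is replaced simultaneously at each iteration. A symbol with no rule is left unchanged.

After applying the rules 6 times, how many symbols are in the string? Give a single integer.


Answer: 28

Derivation:
Step 0: length = 4
Step 1: length = 8
Step 2: length = 12
Step 3: length = 16
Step 4: length = 20
Step 5: length = 24
Step 6: length = 28


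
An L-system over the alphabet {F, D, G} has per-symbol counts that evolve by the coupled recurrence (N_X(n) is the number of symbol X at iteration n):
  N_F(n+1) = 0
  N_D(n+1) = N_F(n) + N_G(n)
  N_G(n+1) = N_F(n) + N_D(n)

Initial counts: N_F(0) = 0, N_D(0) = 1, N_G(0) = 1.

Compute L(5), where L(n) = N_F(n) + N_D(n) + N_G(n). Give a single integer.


Answer: 2

Derivation:
Step 0: N_F=0, N_D=1, N_G=1, L=2
Step 1: N_F=0, N_D=1, N_G=1, L=2
Step 2: N_F=0, N_D=1, N_G=1, L=2
Step 3: N_F=0, N_D=1, N_G=1, L=2
Step 4: N_F=0, N_D=1, N_G=1, L=2
Step 5: N_F=0, N_D=1, N_G=1, L=2


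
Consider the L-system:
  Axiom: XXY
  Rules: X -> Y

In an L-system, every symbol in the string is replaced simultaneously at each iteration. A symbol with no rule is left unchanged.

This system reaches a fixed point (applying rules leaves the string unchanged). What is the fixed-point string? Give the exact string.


Answer: YYY

Derivation:
Step 0: XXY
Step 1: YYY
Step 2: YYY  (unchanged — fixed point at step 1)


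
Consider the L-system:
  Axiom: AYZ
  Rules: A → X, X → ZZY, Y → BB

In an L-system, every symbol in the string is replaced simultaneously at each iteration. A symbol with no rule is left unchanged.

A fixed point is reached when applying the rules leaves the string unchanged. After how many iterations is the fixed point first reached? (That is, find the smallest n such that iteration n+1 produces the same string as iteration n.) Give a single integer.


Answer: 3

Derivation:
Step 0: AYZ
Step 1: XBBZ
Step 2: ZZYBBZ
Step 3: ZZBBBBZ
Step 4: ZZBBBBZ  (unchanged — fixed point at step 3)


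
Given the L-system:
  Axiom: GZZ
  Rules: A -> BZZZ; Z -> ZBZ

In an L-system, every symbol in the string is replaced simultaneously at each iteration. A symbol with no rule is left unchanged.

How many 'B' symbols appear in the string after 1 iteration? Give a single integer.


Answer: 2

Derivation:
Step 0: GZZ  (0 'B')
Step 1: GZBZZBZ  (2 'B')


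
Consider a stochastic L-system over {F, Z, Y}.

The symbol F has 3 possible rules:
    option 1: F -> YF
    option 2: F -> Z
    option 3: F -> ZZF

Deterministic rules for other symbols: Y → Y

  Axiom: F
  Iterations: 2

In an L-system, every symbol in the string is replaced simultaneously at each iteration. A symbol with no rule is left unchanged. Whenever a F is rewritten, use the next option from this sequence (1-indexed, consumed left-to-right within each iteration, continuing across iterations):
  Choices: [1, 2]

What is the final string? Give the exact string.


Answer: YZ

Derivation:
Step 0: F
Step 1: YF  (used choices [1])
Step 2: YZ  (used choices [2])


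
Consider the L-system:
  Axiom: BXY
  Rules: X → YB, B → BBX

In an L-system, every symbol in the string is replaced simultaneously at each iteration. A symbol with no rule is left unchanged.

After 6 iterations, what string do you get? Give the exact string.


Answer: BBXBBXYBBBXBBXYBYBBXBBXBBXYBBBXBBXYBYBBXYBBXBBXYBBBXBBXYBBBXBBXYBYBBXBBXBBXYBBBXBBXYBYBBXYBBXBBXYBYBBXBBXYBBBXBBXYBYBBXBBXBBXYBBBXBBXYBYBBXBBXBBXYBBBXBBXYBYBBXYBBXBBXYBBBXBBXYBBBXBBXYBYBBXBBXBBXYBBBXBBXYBYBBXYBBXBBXYBYBBXBBXYBBBXBBXYBYBBXYBBXBBXYBBBXBBXYBYBBXBBXBBXYBBBXBBXYBYBBXYBBXBBXYBYBBXBBXYBBBXBBXYBYBBXBBXBBXYBBBXBBXYBYBBXYBBXBBXYBBBXBBXYBBBXBBXYBYBBXBBXBBXYBBBXBBXYBYBBXYBBXBBXYBYBBXBBXYBBBXBBXYBYBBXY

Derivation:
Step 0: BXY
Step 1: BBXYBY
Step 2: BBXBBXYBYBBXY
Step 3: BBXBBXYBBBXBBXYBYBBXYBBXBBXYBY
Step 4: BBXBBXYBBBXBBXYBYBBXBBXBBXYBBBXBBXYBYBBXYBBXBBXYBYBBXBBXYBBBXBBXYBYBBXY
Step 5: BBXBBXYBBBXBBXYBYBBXBBXBBXYBBBXBBXYBYBBXYBBXBBXYBBBXBBXYBBBXBBXYBYBBXBBXBBXYBBBXBBXYBYBBXYBBXBBXYBYBBXBBXYBBBXBBXYBYBBXYBBXBBXYBBBXBBXYBYBBXBBXBBXYBBBXBBXYBYBBXYBBXBBXYBY
Step 6: BBXBBXYBBBXBBXYBYBBXBBXBBXYBBBXBBXYBYBBXYBBXBBXYBBBXBBXYBBBXBBXYBYBBXBBXBBXYBBBXBBXYBYBBXYBBXBBXYBYBBXBBXYBBBXBBXYBYBBXBBXBBXYBBBXBBXYBYBBXBBXBBXYBBBXBBXYBYBBXYBBXBBXYBBBXBBXYBBBXBBXYBYBBXBBXBBXYBBBXBBXYBYBBXYBBXBBXYBYBBXBBXYBBBXBBXYBYBBXYBBXBBXYBBBXBBXYBYBBXBBXBBXYBBBXBBXYBYBBXYBBXBBXYBYBBXBBXYBBBXBBXYBYBBXBBXBBXYBBBXBBXYBYBBXYBBXBBXYBBBXBBXYBBBXBBXYBYBBXBBXBBXYBBBXBBXYBYBBXYBBXBBXYBYBBXBBXYBBBXBBXYBYBBXY


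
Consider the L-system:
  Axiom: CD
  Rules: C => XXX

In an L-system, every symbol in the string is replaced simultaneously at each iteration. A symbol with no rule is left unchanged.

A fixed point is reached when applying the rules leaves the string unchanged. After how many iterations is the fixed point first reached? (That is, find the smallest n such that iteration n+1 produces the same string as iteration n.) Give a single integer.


Answer: 1

Derivation:
Step 0: CD
Step 1: XXXD
Step 2: XXXD  (unchanged — fixed point at step 1)


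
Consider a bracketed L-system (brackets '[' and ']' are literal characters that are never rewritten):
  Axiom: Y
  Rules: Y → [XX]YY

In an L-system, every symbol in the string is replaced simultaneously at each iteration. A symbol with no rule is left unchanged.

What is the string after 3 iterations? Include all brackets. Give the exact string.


Answer: [XX][XX][XX]YY[XX]YY[XX][XX]YY[XX]YY

Derivation:
Step 0: Y
Step 1: [XX]YY
Step 2: [XX][XX]YY[XX]YY
Step 3: [XX][XX][XX]YY[XX]YY[XX][XX]YY[XX]YY


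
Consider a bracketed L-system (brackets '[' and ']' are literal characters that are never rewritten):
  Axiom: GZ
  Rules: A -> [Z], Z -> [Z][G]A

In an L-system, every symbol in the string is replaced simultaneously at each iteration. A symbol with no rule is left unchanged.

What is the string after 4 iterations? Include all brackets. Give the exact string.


Answer: G[[[[Z][G]A][G][Z]][G][[Z][G]A]][G][[[Z][G]A][G][Z]]

Derivation:
Step 0: GZ
Step 1: G[Z][G]A
Step 2: G[[Z][G]A][G][Z]
Step 3: G[[[Z][G]A][G][Z]][G][[Z][G]A]
Step 4: G[[[[Z][G]A][G][Z]][G][[Z][G]A]][G][[[Z][G]A][G][Z]]


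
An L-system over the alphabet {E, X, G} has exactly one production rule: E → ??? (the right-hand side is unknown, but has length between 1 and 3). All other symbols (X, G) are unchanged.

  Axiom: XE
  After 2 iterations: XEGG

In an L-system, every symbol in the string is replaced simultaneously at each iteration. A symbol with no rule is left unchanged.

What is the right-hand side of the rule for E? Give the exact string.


Trying E → EG:
  Step 0: XE
  Step 1: XEG
  Step 2: XEGG
Matches the given result.

Answer: EG


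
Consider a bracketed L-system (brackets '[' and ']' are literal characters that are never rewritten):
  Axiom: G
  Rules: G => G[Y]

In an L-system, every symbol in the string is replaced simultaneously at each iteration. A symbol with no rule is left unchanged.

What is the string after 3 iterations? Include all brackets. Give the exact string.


Answer: G[Y][Y][Y]

Derivation:
Step 0: G
Step 1: G[Y]
Step 2: G[Y][Y]
Step 3: G[Y][Y][Y]


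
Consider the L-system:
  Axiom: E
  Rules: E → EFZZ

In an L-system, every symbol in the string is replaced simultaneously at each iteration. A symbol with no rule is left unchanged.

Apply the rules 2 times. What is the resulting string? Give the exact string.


Step 0: E
Step 1: EFZZ
Step 2: EFZZFZZ

Answer: EFZZFZZ


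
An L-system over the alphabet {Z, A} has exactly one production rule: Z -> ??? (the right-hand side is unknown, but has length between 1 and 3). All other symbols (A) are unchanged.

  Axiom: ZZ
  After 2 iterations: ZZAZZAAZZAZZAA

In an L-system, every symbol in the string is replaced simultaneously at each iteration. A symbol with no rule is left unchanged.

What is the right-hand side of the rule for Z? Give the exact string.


Trying Z -> ZZA:
  Step 0: ZZ
  Step 1: ZZAZZA
  Step 2: ZZAZZAAZZAZZAA
Matches the given result.

Answer: ZZA


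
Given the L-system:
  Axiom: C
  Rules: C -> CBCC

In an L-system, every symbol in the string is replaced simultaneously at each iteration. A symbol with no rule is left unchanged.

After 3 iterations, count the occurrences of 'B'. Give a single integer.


Answer: 13

Derivation:
Step 0: C  (0 'B')
Step 1: CBCC  (1 'B')
Step 2: CBCCBCBCCCBCC  (4 'B')
Step 3: CBCCBCBCCCBCCBCBCCBCBCCCBCCCBCCBCBCCCBCC  (13 'B')


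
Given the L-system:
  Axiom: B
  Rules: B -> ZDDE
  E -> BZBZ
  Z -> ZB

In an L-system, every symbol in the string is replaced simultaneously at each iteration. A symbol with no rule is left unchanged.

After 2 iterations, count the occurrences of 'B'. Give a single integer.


Step 0: B  (1 'B')
Step 1: ZDDE  (0 'B')
Step 2: ZBDDBZBZ  (3 'B')

Answer: 3


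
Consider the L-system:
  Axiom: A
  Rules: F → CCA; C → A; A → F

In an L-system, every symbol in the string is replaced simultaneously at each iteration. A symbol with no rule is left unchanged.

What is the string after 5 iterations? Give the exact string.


Step 0: A
Step 1: F
Step 2: CCA
Step 3: AAF
Step 4: FFCCA
Step 5: CCACCAAAF

Answer: CCACCAAAF


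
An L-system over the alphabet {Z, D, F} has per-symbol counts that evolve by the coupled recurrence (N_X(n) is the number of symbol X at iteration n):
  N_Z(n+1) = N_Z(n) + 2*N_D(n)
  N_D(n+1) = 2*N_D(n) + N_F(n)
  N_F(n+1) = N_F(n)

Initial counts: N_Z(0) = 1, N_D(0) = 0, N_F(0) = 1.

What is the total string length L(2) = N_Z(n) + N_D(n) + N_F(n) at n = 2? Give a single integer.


Answer: 7

Derivation:
Step 0: N_Z=1, N_D=0, N_F=1, L=2
Step 1: N_Z=1, N_D=1, N_F=1, L=3
Step 2: N_Z=3, N_D=3, N_F=1, L=7


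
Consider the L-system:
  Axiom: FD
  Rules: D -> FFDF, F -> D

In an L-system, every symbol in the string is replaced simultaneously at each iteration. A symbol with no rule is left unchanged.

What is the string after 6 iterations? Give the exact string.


Step 0: FD
Step 1: DFFDF
Step 2: FFDFDDFFDFD
Step 3: DDFFDFDFFDFFFDFDDFFDFDFFDF
Step 4: FFDFFFDFDDFFDFDFFDFDDFFDFDDDFFDFDFFDFFFDFDDFFDFDFFDFDDFFDFD
Step 5: DDFFDFDDDFFDFDFFDFFFDFDDFFDFDFFDFDDFFDFDFFDFFFDFDDFFDFDFFDFFFDFFFDFDDFFDFDFFDFDDFFDFDDDFFDFDFFDFFFDFDDFFDFDFFDFDDFFDFDFFDFFFDFDDFFDFDFFDF
Step 6: FFDFFFDFDDFFDFDFFDFFFDFFFDFDDFFDFDFFDFDDFFDFDDDFFDFDFFDFFFDFDDFFDFDFFDFDDFFDFDFFDFFFDFDDFFDFDFFDFDDFFDFDDDFFDFDFFDFFFDFDDFFDFDFFDFDDFFDFDDDFFDFDDDFFDFDFFDFFFDFDDFFDFDFFDFDDFFDFDFFDFFFDFDDFFDFDFFDFFFDFFFDFDDFFDFDFFDFDDFFDFDDDFFDFDFFDFFFDFDDFFDFDFFDFDDFFDFDFFDFFFDFDDFFDFDFFDFDDFFDFDDDFFDFDFFDFFFDFDDFFDFDFFDFDDFFDFD

Answer: FFDFFFDFDDFFDFDFFDFFFDFFFDFDDFFDFDFFDFDDFFDFDDDFFDFDFFDFFFDFDDFFDFDFFDFDDFFDFDFFDFFFDFDDFFDFDFFDFDDFFDFDDDFFDFDFFDFFFDFDDFFDFDFFDFDDFFDFDDDFFDFDDDFFDFDFFDFFFDFDDFFDFDFFDFDDFFDFDFFDFFFDFDDFFDFDFFDFFFDFFFDFDDFFDFDFFDFDDFFDFDDDFFDFDFFDFFFDFDDFFDFDFFDFDDFFDFDFFDFFFDFDDFFDFDFFDFDDFFDFDDDFFDFDFFDFFFDFDDFFDFDFFDFDDFFDFD


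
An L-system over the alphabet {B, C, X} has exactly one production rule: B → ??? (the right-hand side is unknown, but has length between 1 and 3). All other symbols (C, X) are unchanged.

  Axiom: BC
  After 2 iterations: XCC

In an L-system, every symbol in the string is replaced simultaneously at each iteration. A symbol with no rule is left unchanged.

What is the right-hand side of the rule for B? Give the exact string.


Trying B → XC:
  Step 0: BC
  Step 1: XCC
  Step 2: XCC
Matches the given result.

Answer: XC


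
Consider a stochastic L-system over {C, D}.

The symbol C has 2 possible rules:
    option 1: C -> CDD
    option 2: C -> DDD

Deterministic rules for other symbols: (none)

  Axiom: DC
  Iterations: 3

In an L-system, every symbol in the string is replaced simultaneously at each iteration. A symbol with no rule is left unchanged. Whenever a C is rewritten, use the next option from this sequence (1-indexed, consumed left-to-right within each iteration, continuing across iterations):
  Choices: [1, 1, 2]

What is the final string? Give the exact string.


Answer: DDDDDDDD

Derivation:
Step 0: DC
Step 1: DCDD  (used choices [1])
Step 2: DCDDDD  (used choices [1])
Step 3: DDDDDDDD  (used choices [2])


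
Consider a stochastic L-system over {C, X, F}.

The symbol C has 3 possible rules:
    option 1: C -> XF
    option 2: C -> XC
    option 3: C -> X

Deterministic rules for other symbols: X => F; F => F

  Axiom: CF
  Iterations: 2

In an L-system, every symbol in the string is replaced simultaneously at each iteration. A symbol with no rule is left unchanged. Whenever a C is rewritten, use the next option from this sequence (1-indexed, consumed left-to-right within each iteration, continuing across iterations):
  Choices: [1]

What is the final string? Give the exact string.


Step 0: CF
Step 1: XFF  (used choices [1])
Step 2: FFF  (used choices [])

Answer: FFF


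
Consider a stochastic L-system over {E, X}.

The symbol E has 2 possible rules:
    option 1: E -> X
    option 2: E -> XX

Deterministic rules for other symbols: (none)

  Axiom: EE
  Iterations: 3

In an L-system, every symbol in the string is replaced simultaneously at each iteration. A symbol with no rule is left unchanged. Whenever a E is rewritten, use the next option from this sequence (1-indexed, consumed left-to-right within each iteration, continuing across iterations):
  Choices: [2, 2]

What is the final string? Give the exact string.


Answer: XXXX

Derivation:
Step 0: EE
Step 1: XXXX  (used choices [2, 2])
Step 2: XXXX  (used choices [])
Step 3: XXXX  (used choices [])


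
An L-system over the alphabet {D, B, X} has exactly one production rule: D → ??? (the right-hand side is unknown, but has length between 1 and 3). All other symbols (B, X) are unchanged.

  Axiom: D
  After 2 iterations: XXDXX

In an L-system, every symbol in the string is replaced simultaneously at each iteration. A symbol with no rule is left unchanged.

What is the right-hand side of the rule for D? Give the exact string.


Answer: XDX

Derivation:
Trying D → XDX:
  Step 0: D
  Step 1: XDX
  Step 2: XXDXX
Matches the given result.


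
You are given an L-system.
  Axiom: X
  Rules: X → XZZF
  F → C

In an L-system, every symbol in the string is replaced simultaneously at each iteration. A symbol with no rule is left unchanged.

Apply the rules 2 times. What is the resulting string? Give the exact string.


Answer: XZZFZZC

Derivation:
Step 0: X
Step 1: XZZF
Step 2: XZZFZZC


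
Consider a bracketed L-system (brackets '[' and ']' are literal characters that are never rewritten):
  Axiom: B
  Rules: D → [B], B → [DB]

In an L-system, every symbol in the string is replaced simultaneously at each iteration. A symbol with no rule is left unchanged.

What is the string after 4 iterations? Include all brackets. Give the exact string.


Answer: [[[[B][DB]]][[[DB]][[B][DB]]]]

Derivation:
Step 0: B
Step 1: [DB]
Step 2: [[B][DB]]
Step 3: [[[DB]][[B][DB]]]
Step 4: [[[[B][DB]]][[[DB]][[B][DB]]]]


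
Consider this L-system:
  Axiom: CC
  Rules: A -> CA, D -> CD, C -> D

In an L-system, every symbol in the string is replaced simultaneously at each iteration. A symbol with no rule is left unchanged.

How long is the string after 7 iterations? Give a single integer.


Step 0: length = 2
Step 1: length = 2
Step 2: length = 4
Step 3: length = 6
Step 4: length = 10
Step 5: length = 16
Step 6: length = 26
Step 7: length = 42

Answer: 42


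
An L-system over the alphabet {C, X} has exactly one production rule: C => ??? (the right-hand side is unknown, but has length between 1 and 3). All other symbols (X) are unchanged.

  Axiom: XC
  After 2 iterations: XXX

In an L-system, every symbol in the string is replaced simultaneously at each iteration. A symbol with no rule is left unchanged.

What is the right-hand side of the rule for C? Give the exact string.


Answer: XX

Derivation:
Trying C => XX:
  Step 0: XC
  Step 1: XXX
  Step 2: XXX
Matches the given result.


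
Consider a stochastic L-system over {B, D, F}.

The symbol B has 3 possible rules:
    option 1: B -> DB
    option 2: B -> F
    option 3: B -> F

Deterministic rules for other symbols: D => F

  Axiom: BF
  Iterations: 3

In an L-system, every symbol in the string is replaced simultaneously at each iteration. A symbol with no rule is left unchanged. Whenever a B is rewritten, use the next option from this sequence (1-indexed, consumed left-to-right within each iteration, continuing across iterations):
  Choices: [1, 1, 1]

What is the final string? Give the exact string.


Answer: FFDBF

Derivation:
Step 0: BF
Step 1: DBF  (used choices [1])
Step 2: FDBF  (used choices [1])
Step 3: FFDBF  (used choices [1])


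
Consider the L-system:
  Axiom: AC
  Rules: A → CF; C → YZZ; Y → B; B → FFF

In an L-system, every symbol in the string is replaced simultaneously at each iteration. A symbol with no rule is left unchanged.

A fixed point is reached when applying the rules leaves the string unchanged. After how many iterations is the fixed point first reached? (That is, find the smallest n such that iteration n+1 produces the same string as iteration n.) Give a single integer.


Step 0: AC
Step 1: CFYZZ
Step 2: YZZFBZZ
Step 3: BZZFFFFZZ
Step 4: FFFZZFFFFZZ
Step 5: FFFZZFFFFZZ  (unchanged — fixed point at step 4)

Answer: 4


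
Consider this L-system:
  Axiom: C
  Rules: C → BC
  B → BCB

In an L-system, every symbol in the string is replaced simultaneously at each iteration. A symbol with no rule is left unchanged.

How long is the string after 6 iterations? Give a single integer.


Step 0: length = 1
Step 1: length = 2
Step 2: length = 5
Step 3: length = 13
Step 4: length = 34
Step 5: length = 89
Step 6: length = 233

Answer: 233
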